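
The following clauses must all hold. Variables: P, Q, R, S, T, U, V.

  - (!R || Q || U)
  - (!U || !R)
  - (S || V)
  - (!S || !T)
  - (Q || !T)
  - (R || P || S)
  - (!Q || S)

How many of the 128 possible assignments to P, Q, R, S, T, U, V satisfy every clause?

22

Split on S, then Q.
  S=T, Q=T: P, V free; 3 ways for (R,T,U) × 2^2 = 12.
  S=T, Q=F: forces R=F; T=F; P, U, V free → 2^3 = 8.
  S=F, Q=T: a clause becomes empty — 0.
  S=F, Q=F: remaining (P,R,T,U,V) ∈ {(T,F,F,F,T); (T,F,F,T,T)} — 2.
Total: 12 + 8 + 0 + 2 = 22.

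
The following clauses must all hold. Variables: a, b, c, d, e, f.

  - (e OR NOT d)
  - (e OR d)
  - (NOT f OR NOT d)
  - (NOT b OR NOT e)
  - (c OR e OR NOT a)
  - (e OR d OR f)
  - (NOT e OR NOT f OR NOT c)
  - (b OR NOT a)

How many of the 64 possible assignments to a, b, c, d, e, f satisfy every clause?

5

The models are:
  a=F b=F c=F d=F e=T f=F
  a=F b=F c=F d=F e=T f=T
  a=F b=F c=F d=T e=T f=F
  a=F b=F c=T d=F e=T f=F
  a=F b=F c=T d=T e=T f=F
That's 5 in total.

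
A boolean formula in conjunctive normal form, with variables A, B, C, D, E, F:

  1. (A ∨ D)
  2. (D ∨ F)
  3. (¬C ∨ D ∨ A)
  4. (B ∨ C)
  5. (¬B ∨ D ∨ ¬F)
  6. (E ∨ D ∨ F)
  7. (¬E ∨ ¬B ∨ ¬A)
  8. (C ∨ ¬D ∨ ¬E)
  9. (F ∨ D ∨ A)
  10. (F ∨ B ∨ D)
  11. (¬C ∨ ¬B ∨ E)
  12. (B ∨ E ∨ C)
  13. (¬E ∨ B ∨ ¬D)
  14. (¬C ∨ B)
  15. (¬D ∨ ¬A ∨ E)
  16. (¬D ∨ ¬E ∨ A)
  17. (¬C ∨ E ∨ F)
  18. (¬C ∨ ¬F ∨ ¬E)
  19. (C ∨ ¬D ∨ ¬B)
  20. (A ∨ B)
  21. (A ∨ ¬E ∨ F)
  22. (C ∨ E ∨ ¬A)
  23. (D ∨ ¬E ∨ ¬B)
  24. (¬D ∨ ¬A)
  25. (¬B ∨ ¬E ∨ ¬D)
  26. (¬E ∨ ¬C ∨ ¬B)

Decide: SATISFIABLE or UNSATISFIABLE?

UNSATISFIABLE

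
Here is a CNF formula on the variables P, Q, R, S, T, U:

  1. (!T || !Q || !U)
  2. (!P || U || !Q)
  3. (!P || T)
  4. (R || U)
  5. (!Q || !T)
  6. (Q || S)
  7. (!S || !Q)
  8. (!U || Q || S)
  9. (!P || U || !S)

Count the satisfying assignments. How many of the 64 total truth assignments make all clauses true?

11

Split on Q, then U.
  Q=T, U=T: remaining (P,R,S,T) ∈ {(F,F,F,F); (F,T,F,F)} — 2.
  Q=T, U=F: remaining (P,R,S,T) ∈ {(F,T,F,F)} — 1.
  Q=F, U=T: R free; 3 ways for (P,S,T) × 2^1 = 6.
  Q=F, U=F: remaining (P,R,S,T) ∈ {(F,T,T,F); (F,T,T,T)} — 2.
Total: 2 + 1 + 6 + 2 = 11.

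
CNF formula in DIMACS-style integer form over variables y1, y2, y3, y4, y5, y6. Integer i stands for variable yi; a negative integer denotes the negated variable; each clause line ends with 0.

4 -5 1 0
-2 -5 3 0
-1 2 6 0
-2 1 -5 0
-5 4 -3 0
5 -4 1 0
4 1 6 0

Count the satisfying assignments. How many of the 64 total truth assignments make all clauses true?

25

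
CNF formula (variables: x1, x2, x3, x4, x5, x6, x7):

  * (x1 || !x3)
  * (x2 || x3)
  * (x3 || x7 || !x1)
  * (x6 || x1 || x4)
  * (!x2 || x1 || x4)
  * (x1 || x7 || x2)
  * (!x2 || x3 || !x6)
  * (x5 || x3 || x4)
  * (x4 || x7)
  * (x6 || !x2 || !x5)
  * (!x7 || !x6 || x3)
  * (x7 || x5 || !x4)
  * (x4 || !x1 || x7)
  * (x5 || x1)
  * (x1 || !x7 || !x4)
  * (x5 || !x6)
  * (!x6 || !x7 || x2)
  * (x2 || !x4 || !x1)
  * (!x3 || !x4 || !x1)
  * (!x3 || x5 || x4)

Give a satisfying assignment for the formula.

Set x1 = True and propagate.
The remaining clauses are satisfied by x2 = False, x3 = True, x4 = False, x5 = True, x6 = False, x7 = True.

x1=T, x2=F, x3=T, x4=F, x5=T, x6=F, x7=T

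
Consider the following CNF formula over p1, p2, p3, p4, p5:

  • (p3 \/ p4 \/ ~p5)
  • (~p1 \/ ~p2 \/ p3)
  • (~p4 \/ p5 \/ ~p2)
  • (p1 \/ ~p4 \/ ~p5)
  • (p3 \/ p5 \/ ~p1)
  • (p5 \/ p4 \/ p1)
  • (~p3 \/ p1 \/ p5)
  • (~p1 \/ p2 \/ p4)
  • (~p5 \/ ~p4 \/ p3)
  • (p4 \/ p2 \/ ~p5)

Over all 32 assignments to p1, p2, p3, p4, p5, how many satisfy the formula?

7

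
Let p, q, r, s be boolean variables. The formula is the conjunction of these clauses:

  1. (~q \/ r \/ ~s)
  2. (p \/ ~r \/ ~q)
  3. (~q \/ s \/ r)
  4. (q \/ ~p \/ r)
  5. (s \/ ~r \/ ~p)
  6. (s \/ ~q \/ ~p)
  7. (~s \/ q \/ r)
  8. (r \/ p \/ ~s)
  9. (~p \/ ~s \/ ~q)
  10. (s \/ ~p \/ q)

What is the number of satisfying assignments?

Satisfying assignments:
  p=0 q=0 r=0 s=0
  p=0 q=0 r=1 s=0
  p=0 q=0 r=1 s=1
  p=1 q=0 r=1 s=1
That's 4 in total.

4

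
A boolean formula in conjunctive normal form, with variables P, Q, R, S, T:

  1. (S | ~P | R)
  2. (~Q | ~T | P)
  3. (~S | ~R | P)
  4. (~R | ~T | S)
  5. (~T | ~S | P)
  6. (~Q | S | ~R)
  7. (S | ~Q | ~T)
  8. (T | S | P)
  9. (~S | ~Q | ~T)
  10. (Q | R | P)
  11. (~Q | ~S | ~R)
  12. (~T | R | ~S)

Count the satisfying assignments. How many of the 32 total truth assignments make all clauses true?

6

Satisfying assignments:
  P=F Q=T R=F S=T T=F
  P=T Q=F R=F S=T T=F
  P=T Q=F R=T S=F T=F
  P=T Q=F R=T S=T T=F
  P=T Q=F R=T S=T T=T
  P=T Q=T R=F S=T T=F
Count: 6.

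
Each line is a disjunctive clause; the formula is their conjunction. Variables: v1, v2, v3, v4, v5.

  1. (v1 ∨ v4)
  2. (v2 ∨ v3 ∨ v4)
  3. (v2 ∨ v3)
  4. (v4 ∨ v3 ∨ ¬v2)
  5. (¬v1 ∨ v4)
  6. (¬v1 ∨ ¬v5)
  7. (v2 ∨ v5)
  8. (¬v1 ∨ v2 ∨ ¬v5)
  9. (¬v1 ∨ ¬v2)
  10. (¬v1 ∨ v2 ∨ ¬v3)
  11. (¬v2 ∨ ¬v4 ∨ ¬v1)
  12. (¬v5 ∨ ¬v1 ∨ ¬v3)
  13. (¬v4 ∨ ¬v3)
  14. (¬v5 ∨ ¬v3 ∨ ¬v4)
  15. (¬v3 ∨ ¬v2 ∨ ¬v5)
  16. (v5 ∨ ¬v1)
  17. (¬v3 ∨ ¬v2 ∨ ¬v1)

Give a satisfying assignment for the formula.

v1 = F  v2 = T  v3 = F  v4 = T  v5 = T

Branch on v1: take v1 = False.
  then v4 is forced to True.
  then v3 is forced to False.
  then v2 is forced to True.
v5 is now unconstrained; take v5 = True.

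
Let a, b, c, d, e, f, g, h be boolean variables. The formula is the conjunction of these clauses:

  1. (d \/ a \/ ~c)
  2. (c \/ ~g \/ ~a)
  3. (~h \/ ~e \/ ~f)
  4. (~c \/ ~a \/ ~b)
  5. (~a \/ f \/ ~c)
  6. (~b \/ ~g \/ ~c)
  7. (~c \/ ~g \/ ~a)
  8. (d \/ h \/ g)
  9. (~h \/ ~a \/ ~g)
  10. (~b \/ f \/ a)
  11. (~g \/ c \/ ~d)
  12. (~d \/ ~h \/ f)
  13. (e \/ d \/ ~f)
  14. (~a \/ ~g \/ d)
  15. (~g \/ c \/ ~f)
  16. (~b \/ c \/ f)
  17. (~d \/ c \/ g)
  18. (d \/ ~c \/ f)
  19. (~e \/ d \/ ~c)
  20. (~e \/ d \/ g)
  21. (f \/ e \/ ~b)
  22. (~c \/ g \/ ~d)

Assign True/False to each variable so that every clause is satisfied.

a = F, b = F, c = F, d = F, e = F, f = F, g = T, h = F

Check each clause:
  1. (d \/ ~c \/ a) — ~c is true.
  2. (~a \/ ~g \/ c) — ~a is true.
  3. (~h \/ ~e \/ ~f) — ~h is true.
  4. (~a \/ ~b \/ ~c) — ~c is true.
  5. (~a \/ ~c \/ f) — ~c is true.
  6. (~g \/ ~c \/ ~b) — ~c is true.
  7. (~a \/ ~g \/ ~c) — ~c is true.
  8. (h \/ g \/ d) — g is true.
  9. (~a \/ ~g \/ ~h) — ~h is true.
  10. (~b \/ a \/ f) — ~b is true.
  11. (c \/ ~d \/ ~g) — ~d is true.
  12. (~h \/ f \/ ~d) — ~h is true.
  13. (e \/ d \/ ~f) — ~f is true.
  14. (~a \/ ~g \/ d) — ~a is true.
  15. (c \/ ~f \/ ~g) — ~f is true.
  16. (c \/ ~b \/ f) — ~b is true.
  17. (c \/ ~d \/ g) — ~d is true.
  18. (f \/ ~c \/ d) — ~c is true.
  19. (d \/ ~c \/ ~e) — ~e is true.
  20. (~e \/ d \/ g) — ~e is true.
  21. (~b \/ e \/ f) — ~b is true.
  22. (~c \/ g \/ ~d) — ~d is true.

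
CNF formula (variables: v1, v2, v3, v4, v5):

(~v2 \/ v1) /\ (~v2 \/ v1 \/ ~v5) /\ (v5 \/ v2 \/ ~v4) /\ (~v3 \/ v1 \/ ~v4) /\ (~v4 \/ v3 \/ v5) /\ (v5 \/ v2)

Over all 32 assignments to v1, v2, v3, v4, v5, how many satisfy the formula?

Case analysis on v2 and v5:
  v2=1, v5=1: remaining (v1,v3,v4) ∈ {(1,0,0); (1,0,1); (1,1,0); (1,1,1)} — 4.
  v2=1, v5=0: remaining (v1,v3,v4) ∈ {(1,0,0); (1,1,0); (1,1,1)} — 3.
  v2=0, v5=1: 7 of the 8 assignments to (v1,v3,v4) work.
  v2=0, v5=0: a clause becomes empty — 0.
Total: 4 + 3 + 7 + 0 = 14.

14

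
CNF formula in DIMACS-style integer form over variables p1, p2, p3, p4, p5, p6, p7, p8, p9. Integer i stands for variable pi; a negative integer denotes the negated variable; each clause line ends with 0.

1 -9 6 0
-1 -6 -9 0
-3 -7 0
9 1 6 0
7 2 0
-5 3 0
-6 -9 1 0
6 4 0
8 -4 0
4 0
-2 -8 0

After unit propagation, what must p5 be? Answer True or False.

False

Unit clause (p4) sets p4 = True.
In (~p4 | p8), ~p4 is now false; p8 must hold, so p8 = True.
From (~p2 | ~p8) and p8 = True: p2 = False.
(p7 | p2) with p2 = False leaves only p7, so p7 = True.
(~p7 | ~p3): since p7 = True, the clause reduces to (~p3). p3 = False.
(p3 | ~p5): since p3 = False, the clause reduces to (~p5). p5 = False.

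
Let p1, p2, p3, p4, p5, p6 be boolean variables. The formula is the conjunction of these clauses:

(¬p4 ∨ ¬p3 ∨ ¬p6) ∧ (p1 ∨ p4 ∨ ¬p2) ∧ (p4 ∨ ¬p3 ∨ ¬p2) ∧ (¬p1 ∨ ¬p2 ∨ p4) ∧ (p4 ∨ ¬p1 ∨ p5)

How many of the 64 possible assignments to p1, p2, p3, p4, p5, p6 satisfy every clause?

Split on p4, then p1.
  p4=1, p1=1: p2, p5 free; 3 ways for (p3,p6) × 2^2 = 12.
  p4=1, p1=0: p2, p5 free; 3 ways for (p3,p6) × 2^2 = 12.
  p4=0, p1=1: remaining (p2,p3,p5,p6) ∈ {(0,0,1,0); (0,0,1,1); (0,1,1,0); (0,1,1,1)} — 4.
  p4=0, p1=0: forces p2=0; p3, p5, p6 free → 2^3 = 8.
Total: 12 + 12 + 4 + 8 = 36.

36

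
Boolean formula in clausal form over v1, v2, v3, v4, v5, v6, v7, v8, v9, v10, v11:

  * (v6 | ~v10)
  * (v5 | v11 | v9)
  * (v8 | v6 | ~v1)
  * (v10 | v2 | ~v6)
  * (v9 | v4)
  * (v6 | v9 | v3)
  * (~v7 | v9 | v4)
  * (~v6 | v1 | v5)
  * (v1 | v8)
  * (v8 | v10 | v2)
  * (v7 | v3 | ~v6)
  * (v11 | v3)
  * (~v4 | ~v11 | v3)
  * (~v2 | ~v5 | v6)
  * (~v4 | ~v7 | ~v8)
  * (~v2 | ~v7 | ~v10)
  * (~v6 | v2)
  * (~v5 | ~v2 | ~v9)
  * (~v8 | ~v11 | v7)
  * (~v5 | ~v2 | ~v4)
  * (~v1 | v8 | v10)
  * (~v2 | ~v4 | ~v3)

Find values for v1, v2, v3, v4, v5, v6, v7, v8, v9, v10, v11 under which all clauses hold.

v1=True, v2=True, v3=False, v4=False, v5=False, v6=True, v7=True, v8=True, v9=True, v10=False, v11=True

Branch on v1: take v1 = True.
The remaining clauses are satisfied by v2 = True, v3 = False, v4 = False, v5 = False, v6 = True, v7 = True, v8 = True, v9 = True, v10 = False, v11 = True.
Every clause has at least one true literal under this assignment.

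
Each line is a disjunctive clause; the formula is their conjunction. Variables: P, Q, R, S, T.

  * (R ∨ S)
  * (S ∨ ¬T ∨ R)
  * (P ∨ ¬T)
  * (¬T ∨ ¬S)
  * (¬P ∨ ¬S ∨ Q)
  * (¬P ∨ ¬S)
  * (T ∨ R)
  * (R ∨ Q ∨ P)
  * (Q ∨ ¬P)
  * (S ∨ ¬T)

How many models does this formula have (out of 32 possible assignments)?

5

The models are:
  P=0 Q=0 R=1 S=0 T=0
  P=0 Q=0 R=1 S=1 T=0
  P=0 Q=1 R=1 S=0 T=0
  P=0 Q=1 R=1 S=1 T=0
  P=1 Q=1 R=1 S=0 T=0
That's 5 in total.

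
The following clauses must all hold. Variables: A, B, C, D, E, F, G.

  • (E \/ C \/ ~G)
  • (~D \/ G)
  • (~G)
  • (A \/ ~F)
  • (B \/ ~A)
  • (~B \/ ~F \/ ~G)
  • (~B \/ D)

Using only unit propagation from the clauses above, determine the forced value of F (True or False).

False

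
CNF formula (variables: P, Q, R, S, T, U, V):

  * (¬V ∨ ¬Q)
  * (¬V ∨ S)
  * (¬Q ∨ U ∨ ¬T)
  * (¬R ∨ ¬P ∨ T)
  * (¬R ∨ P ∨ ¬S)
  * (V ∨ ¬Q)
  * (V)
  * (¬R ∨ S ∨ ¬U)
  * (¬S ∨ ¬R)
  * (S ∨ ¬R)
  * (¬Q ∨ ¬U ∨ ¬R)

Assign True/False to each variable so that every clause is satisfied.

(V) is a unit clause, so V = True.
The clause (¬Q) is unit: Q must be False.
Unit propagation: (S) forces S = True.
(¬R) is a unit clause, so R = False.
P, T, U are now unconstrained; take P = True, T = False, U = False.

P = 1  Q = 0  R = 0  S = 1  T = 0  U = 0  V = 1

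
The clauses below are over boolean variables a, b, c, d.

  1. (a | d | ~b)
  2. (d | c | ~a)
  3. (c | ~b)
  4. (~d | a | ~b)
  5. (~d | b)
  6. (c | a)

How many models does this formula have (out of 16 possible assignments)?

4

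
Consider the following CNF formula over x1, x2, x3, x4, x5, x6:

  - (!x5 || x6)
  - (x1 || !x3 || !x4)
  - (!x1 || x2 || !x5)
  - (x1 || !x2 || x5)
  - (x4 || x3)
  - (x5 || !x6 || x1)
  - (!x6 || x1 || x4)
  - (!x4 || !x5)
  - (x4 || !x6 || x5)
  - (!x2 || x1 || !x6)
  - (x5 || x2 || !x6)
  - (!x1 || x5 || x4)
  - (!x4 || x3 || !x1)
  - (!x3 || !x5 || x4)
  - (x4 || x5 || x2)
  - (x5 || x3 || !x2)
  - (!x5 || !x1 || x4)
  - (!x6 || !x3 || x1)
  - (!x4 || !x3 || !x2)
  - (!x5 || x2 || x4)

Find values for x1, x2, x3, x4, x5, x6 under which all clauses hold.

x1 = True  x2 = False  x3 = True  x4 = True  x5 = False  x6 = False

Set x1 = True and propagate.
Set x2 = False and propagate.
  then x5 is forced to False.
  then x6 is forced to False.
  then x4 is forced to True.
  then x3 is forced to True.
Every clause has at least one true literal under this assignment.
Check each clause:
  1. (!x5 || x6) — !x5 is true.
  2. (!x4 || !x3 || x1) — x1 is true.
  3. (!x1 || x2 || !x5) — !x5 is true.
  4. (x5 || !x2 || x1) — x1 is true.
  5. (x3 || x4) — x3 is true.
  6. (!x6 || x1 || x5) — x1 is true.
  7. (!x6 || x4 || x1) — x1 is true.
  8. (!x5 || !x4) — !x5 is true.
  9. (x5 || x4 || !x6) — !x6 is true.
  10. (!x6 || !x2 || x1) — x1 is true.
  11. (x5 || !x6 || x2) — !x6 is true.
  12. (x4 || x5 || !x1) — x4 is true.
  13. (!x1 || !x4 || x3) — x3 is true.
  14. (x4 || !x3 || !x5) — !x5 is true.
  15. (x2 || x5 || x4) — x4 is true.
  16. (!x2 || x3 || x5) — x3 is true.
  17. (!x1 || x4 || !x5) — !x5 is true.
  18. (!x3 || x1 || !x6) — x1 is true.
  19. (!x4 || !x3 || !x2) — !x2 is true.
  20. (x2 || x4 || !x5) — !x5 is true.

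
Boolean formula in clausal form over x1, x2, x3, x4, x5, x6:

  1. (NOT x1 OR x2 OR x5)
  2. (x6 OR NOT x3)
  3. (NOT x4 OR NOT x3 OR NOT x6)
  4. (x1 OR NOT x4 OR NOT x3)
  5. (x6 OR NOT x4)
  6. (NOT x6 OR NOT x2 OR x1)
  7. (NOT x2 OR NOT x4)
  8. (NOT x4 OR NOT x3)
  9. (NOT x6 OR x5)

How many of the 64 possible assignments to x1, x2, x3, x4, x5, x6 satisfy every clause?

15

Case analysis on x4 and x6:
  x4=T, x6=T: remaining (x1,x2,x3,x5) ∈ {(F,F,F,T); (T,F,F,T)} — 2.
  x4=T, x6=F: a clause becomes empty — 0.
  x4=F, x6=T: x3 free; 3 ways for (x1,x2,x5) × 2^1 = 6.
  x4=F, x6=F: 7 of the 16 assignments to (x1,x2,x3,x5) work.
Total: 2 + 0 + 6 + 7 = 15.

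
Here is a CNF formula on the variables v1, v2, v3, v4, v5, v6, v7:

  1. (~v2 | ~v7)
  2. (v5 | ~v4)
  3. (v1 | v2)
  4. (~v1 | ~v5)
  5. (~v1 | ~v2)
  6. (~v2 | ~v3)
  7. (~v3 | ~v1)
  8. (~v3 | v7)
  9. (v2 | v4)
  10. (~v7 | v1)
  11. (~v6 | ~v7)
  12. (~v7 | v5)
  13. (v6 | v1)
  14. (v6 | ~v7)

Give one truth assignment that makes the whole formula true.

v1=False, v2=True, v3=False, v4=True, v5=True, v6=True, v7=False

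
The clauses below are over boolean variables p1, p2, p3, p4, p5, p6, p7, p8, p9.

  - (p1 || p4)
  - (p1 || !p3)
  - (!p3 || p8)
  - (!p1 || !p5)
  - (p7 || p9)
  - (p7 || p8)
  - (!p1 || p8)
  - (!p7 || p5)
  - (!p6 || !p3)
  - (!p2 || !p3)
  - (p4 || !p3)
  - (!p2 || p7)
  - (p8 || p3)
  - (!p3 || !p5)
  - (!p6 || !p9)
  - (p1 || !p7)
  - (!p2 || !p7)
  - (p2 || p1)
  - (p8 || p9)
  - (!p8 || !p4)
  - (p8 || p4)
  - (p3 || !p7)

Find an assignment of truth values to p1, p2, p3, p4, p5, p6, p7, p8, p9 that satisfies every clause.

Pure literal: p6 appears only negated; assign p6 = False.
Branch on p1: take p1 = True.
  then p5 is forced to False.
  then p8 is forced to True.
  then p7 is forced to False.
  then p9 is forced to True.
  then p2 is forced to False.
  then p4 is forced to False.
  then p3 is forced to False.
Every clause has at least one true literal under this assignment.

p1=True  p2=False  p3=False  p4=False  p5=False  p6=False  p7=False  p8=True  p9=True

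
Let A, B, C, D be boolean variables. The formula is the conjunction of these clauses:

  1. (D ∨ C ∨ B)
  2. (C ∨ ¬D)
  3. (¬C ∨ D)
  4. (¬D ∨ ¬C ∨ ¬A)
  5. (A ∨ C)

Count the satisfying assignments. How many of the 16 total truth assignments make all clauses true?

3

Satisfying assignments:
  A=0 B=0 C=1 D=1
  A=0 B=1 C=1 D=1
  A=1 B=1 C=0 D=0
Count: 3.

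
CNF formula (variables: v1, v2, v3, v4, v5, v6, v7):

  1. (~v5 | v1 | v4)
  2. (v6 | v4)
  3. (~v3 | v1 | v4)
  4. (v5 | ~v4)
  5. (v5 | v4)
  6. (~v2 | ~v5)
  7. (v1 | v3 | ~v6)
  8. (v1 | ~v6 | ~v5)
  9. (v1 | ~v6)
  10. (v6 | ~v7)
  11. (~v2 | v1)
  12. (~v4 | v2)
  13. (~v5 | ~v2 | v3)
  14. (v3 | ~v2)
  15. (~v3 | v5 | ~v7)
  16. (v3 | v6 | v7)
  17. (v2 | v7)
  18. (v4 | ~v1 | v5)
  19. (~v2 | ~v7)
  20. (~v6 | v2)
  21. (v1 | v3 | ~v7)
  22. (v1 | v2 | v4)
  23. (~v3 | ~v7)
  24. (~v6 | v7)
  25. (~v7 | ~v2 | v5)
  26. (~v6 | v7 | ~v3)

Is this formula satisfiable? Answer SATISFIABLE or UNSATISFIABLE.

v2 = True:
  propagation gives v5=False, v4=False; an empty clause results — contradiction.
v2 = False:
  propagation gives v4=False, v6=True; an empty clause results — contradiction.
Every branch closes, so no satisfying assignment exists.

UNSATISFIABLE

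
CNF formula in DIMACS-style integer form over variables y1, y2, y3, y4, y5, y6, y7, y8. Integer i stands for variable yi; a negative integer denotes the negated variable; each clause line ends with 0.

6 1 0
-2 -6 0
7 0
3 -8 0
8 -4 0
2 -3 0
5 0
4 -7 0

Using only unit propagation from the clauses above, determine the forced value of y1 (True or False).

(y7) is a unit clause: y7 = True.
Unit clause (y5) sets y5 = True.
In (y4 OR NOT y7), NOT y7 is now false; y4 must hold, so y4 = True.
(NOT y4 OR y8) with y4 = True leaves only y8, so y8 = True.
(NOT y8 OR y3): since y8 = True, the clause reduces to (y3). y3 = True.
In (y2 OR NOT y3), NOT y3 is now false; y2 must hold, so y2 = True.
From (NOT y2 OR NOT y6) and y2 = True: y6 = False.
(y1 OR y6) with y6 = False leaves only y1, so y1 = True.

True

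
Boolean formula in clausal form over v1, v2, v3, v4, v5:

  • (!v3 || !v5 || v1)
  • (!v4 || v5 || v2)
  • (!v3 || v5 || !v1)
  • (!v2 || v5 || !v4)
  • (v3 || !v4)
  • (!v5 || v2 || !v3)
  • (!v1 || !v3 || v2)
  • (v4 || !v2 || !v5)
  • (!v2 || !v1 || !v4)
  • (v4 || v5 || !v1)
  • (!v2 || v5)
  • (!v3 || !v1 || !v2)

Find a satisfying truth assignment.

Branch on v1: take v1 = False.
The remaining clauses are satisfied by v2 = False, v3 = True, v4 = False, v5 = False.

v1=False, v2=False, v3=True, v4=False, v5=False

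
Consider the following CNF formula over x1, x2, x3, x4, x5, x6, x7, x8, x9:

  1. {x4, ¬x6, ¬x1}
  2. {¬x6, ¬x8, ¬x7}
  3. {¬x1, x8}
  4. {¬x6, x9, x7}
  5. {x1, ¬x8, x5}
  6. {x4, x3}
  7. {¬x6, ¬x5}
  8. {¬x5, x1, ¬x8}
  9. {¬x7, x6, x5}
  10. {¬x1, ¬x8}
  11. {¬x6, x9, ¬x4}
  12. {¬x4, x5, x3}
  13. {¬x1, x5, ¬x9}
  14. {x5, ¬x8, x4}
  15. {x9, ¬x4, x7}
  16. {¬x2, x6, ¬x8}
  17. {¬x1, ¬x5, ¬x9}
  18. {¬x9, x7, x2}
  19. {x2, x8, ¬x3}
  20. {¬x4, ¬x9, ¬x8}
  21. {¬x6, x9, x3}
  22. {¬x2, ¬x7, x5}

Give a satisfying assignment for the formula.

x1=False, x2=True, x3=True, x4=False, x5=False, x6=True, x7=False, x8=False, x9=True

Check each clause:
  1. {¬x6, x4, ¬x1} — ¬x1 is true.
  2. {¬x8, ¬x7, ¬x6} — ¬x8 is true.
  3. {x8, ¬x1} — ¬x1 is true.
  4. {x9, x7, ¬x6} — x9 is true.
  5. {¬x8, x1, x5} — ¬x8 is true.
  6. {x3, x4} — x3 is true.
  7. {¬x5, ¬x6} — ¬x5 is true.
  8. {¬x5, x1, ¬x8} — ¬x8 is true.
  9. {¬x7, x5, x6} — ¬x7 is true.
  10. {¬x1, ¬x8} — ¬x8 is true.
  11. {x9, ¬x4, ¬x6} — x9 is true.
  12. {x5, x3, ¬x4} — x3 is true.
  13. {¬x9, ¬x1, x5} — ¬x1 is true.
  14. {x4, ¬x8, x5} — ¬x8 is true.
  15. {¬x4, x9, x7} — x9 is true.
  16. {¬x8, ¬x2, x6} — ¬x8 is true.
  17. {¬x1, ¬x9, ¬x5} — ¬x5 is true.
  18. {x2, ¬x9, x7} — x2 is true.
  19. {¬x3, x8, x2} — x2 is true.
  20. {¬x4, ¬x8, ¬x9} — ¬x8 is true.
  21. {x3, ¬x6, x9} — x9 is true.
  22. {¬x2, x5, ¬x7} — ¬x7 is true.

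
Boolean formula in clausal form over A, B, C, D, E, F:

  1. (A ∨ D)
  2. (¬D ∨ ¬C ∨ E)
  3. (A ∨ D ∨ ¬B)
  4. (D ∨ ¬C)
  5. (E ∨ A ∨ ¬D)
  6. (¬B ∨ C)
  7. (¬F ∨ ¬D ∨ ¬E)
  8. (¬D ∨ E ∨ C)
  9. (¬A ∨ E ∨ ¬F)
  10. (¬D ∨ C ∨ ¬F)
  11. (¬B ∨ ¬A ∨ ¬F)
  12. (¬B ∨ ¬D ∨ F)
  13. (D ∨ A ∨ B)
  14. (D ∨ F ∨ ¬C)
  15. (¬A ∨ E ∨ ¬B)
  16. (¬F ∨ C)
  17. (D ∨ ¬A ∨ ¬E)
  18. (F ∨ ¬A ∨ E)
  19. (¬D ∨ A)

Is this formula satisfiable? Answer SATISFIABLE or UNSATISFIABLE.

Set A = True and propagate.
Set B = False and propagate.
Branch on C: take C = True.
  then D is forced to True.
  then E is forced to True.
  then F is forced to False.
So A=1, B=0, C=1, D=1, E=1, F=0 is a satisfying assignment.

SATISFIABLE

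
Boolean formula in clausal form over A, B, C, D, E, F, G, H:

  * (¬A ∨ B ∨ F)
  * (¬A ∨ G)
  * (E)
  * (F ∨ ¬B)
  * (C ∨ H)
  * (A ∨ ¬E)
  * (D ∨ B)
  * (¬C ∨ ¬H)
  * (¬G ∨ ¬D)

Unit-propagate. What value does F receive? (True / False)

(E) is a unit clause: E = True.
(¬E ∨ A) with E = True leaves only A, so A = True.
From (G ∨ ¬A) and A = True: G = True.
(¬D ∨ ¬G) with G = True leaves only ¬D, so D = False.
From (D ∨ B) and D = False: B = True.
In (F ∨ ¬B), ¬B is now false; F must hold, so F = True.

True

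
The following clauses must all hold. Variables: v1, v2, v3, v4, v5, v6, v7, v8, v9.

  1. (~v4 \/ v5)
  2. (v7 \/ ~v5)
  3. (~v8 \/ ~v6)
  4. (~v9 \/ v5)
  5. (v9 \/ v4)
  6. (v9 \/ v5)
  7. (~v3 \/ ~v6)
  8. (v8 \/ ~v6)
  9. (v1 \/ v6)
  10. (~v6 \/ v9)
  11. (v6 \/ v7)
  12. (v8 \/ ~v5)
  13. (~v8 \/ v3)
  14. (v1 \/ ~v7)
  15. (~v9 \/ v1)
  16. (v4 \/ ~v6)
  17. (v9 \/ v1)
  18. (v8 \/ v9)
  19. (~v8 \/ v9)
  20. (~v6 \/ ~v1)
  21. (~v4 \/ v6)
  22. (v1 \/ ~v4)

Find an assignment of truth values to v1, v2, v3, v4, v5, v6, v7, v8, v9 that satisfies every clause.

v1=1, v2=1, v3=1, v4=0, v5=1, v6=0, v7=1, v8=1, v9=1

Try v1 = True.
  then v6 is forced to False.
  then v7 is forced to True.
  then v4 is forced to False.
  then v9 is forced to True.
  then v5 is forced to True.
  then v8 is forced to True.
  then v3 is forced to True.
v2 is now unconstrained; take v2 = True.
Every clause has at least one true literal under this assignment.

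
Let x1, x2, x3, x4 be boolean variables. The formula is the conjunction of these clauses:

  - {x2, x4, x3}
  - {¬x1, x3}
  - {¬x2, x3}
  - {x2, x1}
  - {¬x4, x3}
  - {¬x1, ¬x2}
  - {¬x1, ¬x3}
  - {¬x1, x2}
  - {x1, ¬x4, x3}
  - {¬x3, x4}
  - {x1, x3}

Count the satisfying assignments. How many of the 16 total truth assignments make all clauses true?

1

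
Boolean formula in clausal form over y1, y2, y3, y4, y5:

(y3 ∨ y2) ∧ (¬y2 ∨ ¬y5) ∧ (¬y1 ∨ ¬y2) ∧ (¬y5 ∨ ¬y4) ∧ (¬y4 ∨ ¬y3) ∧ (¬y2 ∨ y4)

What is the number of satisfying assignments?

5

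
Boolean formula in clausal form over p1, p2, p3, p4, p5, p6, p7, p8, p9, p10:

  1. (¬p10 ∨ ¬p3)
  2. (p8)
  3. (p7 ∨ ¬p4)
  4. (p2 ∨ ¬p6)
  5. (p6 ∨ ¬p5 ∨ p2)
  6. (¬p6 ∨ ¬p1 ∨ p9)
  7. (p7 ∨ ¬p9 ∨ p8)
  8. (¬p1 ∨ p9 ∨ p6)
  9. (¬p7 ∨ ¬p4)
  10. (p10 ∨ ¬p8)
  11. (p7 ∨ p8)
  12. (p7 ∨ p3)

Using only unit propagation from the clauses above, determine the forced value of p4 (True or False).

False

(p8) stands alone — p8 = True.
In (p10 ∨ ¬p8), ¬p8 is now false; p10 must hold, so p10 = True.
(¬p10 ∨ ¬p3): since p10 = True, the clause reduces to (¬p3). p3 = False.
(p7 ∨ p3) with p3 = False leaves only p7, so p7 = True.
From (¬p4 ∨ ¬p7) and p7 = True: p4 = False.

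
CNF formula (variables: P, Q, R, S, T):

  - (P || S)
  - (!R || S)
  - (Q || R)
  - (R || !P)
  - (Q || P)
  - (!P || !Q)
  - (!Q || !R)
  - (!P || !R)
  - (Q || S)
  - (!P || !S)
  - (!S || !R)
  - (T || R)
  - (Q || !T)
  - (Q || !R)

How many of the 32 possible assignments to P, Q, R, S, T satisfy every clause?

Satisfying assignments:
  P=0 Q=1 R=0 S=1 T=1
That's 1 in total.

1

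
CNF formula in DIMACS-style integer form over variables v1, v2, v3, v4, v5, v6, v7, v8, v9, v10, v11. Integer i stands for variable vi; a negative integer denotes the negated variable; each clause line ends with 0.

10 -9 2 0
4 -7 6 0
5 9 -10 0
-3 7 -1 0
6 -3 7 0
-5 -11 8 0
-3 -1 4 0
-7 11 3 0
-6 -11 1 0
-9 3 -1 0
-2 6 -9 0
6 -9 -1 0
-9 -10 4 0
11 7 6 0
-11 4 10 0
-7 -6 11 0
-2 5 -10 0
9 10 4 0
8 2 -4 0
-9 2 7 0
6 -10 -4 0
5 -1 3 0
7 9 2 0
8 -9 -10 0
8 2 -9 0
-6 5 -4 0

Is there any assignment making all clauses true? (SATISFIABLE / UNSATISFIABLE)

SATISFIABLE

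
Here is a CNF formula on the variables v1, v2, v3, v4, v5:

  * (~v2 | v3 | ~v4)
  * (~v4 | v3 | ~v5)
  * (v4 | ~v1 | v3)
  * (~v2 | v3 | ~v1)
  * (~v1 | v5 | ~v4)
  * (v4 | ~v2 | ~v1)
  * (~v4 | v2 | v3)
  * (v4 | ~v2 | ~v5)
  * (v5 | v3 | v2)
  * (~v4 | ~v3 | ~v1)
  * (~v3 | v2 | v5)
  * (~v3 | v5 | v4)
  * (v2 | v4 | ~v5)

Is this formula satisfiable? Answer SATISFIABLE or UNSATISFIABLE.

SATISFIABLE

Pure literal: v1 appears only negated; assign v1 = False.
Branch on v2: take v2 = True.
Set v3 = False and propagate.
  then v4 is forced to False.
  then v5 is forced to False.
So v1=False, v2=True, v3=False, v4=False, v5=False is a satisfying assignment.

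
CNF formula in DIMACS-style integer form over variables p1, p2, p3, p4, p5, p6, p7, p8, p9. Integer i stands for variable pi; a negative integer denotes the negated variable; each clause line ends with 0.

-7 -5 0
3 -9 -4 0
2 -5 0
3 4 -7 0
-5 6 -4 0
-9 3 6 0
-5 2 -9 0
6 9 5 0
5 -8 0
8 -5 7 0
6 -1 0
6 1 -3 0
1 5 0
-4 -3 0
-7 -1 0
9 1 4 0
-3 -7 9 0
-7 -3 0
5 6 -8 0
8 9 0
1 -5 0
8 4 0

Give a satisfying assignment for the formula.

p1=T, p2=T, p3=T, p4=F, p5=T, p6=T, p7=F, p8=T, p9=F

p2 occurs only positively in the remaining clauses — set p2 = True.
Pure literal: p6 appears only positively; assign p6 = True.
Branch on p1: take p1 = True.
  then p7 is forced to False.
Branch on p3: take p3 = True.
  then p4 is forced to False.
  then p8 is forced to True.
  then p5 is forced to True.
p9 is now unconstrained; take p9 = False.
Every clause has at least one true literal under this assignment.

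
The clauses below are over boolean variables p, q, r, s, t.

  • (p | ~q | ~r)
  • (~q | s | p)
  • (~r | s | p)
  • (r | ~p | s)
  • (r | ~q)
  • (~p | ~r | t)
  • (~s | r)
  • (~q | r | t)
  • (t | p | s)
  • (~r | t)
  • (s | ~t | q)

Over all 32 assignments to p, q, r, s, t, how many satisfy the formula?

4

The models are:
  p=0 q=0 r=1 s=1 t=1
  p=1 q=0 r=1 s=1 t=1
  p=1 q=1 r=1 s=0 t=1
  p=1 q=1 r=1 s=1 t=1
That's 4 in total.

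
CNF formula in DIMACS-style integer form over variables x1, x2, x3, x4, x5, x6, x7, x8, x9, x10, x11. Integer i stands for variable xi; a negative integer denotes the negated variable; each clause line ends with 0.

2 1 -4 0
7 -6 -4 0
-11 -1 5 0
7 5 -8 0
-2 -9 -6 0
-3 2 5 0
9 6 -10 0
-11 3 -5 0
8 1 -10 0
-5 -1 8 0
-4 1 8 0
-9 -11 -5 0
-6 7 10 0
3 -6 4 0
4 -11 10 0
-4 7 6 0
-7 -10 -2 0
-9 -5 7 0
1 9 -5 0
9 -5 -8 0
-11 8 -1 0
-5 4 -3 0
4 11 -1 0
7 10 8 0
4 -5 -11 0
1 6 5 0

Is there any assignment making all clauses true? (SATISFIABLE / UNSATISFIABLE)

Branch on x1: take x1 = True.
Branch on x2: take x2 = False.
For the remaining variables, x3 = True, x4 = True, x5 = True, x6 = False, x7 = True, x8 = True, x9 = True, x10 = False, x11 = False works.
So x1=True, x2=False, x3=True, x4=True, x5=True, x6=False, x7=True, x8=True, x9=True, x10=False, x11=False is a satisfying assignment.

SATISFIABLE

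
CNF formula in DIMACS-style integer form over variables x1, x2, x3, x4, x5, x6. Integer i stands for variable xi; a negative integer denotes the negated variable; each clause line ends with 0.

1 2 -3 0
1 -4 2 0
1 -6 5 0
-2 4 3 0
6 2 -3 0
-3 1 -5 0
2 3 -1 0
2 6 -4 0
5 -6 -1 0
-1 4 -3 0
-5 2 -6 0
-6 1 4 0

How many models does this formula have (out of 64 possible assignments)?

Case analysis on x1 and x2:
  x1=T, x2=T: x3 free; 3 ways for (x4,x5,x6) × 2^1 = 6.
  x1=T, x2=F: a clause becomes empty — 0.
  x1=F, x2=T: 5 of the 16 assignments to (x3,x4,x5,x6) work.
  x1=F, x2=F: remaining (x3,x4,x5,x6) ∈ {(F,F,F,F); (F,F,T,F)} — 2.
Total: 6 + 0 + 5 + 2 = 13.

13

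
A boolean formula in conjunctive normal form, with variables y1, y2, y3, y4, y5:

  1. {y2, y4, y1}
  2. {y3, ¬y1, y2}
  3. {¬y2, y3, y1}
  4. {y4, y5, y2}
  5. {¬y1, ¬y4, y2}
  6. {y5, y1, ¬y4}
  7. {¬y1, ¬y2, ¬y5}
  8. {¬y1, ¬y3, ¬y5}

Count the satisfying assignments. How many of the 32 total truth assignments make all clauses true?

9

Split on y1, then y2.
  y1=1, y2=1: remaining (y3,y4,y5) ∈ {(0,0,0); (0,1,0); (1,0,0); (1,1,0)} — 4.
  y1=1, y2=0: a clause becomes empty — 0.
  y1=0, y2=1: remaining (y3,y4,y5) ∈ {(1,0,0); (1,0,1); (1,1,1)} — 3.
  y1=0, y2=0: remaining (y3,y4,y5) ∈ {(0,1,1); (1,1,1)} — 2.
Total: 4 + 0 + 3 + 2 = 9.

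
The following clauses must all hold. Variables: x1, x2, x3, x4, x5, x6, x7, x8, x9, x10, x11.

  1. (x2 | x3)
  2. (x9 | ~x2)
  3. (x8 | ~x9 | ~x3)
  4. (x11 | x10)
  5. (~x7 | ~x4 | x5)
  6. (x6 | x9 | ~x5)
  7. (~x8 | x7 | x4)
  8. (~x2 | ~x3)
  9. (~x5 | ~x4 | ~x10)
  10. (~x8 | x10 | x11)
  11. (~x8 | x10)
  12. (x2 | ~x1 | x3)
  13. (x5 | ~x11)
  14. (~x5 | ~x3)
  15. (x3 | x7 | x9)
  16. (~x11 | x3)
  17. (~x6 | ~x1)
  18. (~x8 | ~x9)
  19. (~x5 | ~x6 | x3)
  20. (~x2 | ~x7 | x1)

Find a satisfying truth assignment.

x1=True, x2=False, x3=True, x4=False, x5=False, x6=False, x7=True, x8=False, x9=False, x10=True, x11=False

Check each clause:
  1. (x3 | x2) — x3 is true.
  2. (~x2 | x9) — ~x2 is true.
  3. (~x9 | x8 | ~x3) — ~x9 is true.
  4. (x11 | x10) — x10 is true.
  5. (~x4 | x5 | ~x7) — ~x4 is true.
  6. (x6 | x9 | ~x5) — ~x5 is true.
  7. (x7 | x4 | ~x8) — ~x8 is true.
  8. (~x3 | ~x2) — ~x2 is true.
  9. (~x10 | ~x4 | ~x5) — ~x5 is true.
  10. (~x8 | x11 | x10) — ~x8 is true.
  11. (~x8 | x10) — ~x8 is true.
  12. (x2 | ~x1 | x3) — x3 is true.
  13. (~x11 | x5) — ~x11 is true.
  14. (~x3 | ~x5) — ~x5 is true.
  15. (x9 | x3 | x7) — x3 is true.
  16. (x3 | ~x11) — x3 is true.
  17. (~x1 | ~x6) — ~x6 is true.
  18. (~x8 | ~x9) — ~x8 is true.
  19. (~x6 | x3 | ~x5) — x3 is true.
  20. (~x7 | x1 | ~x2) — x1 is true.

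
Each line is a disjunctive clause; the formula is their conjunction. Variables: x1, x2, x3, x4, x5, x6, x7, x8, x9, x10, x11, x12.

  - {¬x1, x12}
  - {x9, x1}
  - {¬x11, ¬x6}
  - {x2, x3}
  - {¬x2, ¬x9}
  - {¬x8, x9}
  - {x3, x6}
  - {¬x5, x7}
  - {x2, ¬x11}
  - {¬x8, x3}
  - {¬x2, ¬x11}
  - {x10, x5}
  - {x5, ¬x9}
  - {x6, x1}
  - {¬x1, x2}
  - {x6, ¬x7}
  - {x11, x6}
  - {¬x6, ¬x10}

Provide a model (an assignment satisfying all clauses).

x1 = False, x2 = False, x3 = True, x4 = True, x5 = True, x6 = True, x7 = True, x8 = False, x9 = True, x10 = False, x11 = False, x12 = False

Check each clause:
  1. {x12, ¬x1} — ¬x1 is true.
  2. {x1, x9} — x9 is true.
  3. {¬x11, ¬x6} — ¬x11 is true.
  4. {x3, x2} — x3 is true.
  5. {¬x2, ¬x9} — ¬x2 is true.
  6. {x9, ¬x8} — ¬x8 is true.
  7. {x6, x3} — x3 is true.
  8. {x7, ¬x5} — x7 is true.
  9. {¬x11, x2} — ¬x11 is true.
  10. {x3, ¬x8} — ¬x8 is true.
  11. {¬x11, ¬x2} — ¬x11 is true.
  12. {x10, x5} — x5 is true.
  13. {x5, ¬x9} — x5 is true.
  14. {x1, x6} — x6 is true.
  15. {¬x1, x2} — ¬x1 is true.
  16. {¬x7, x6} — x6 is true.
  17. {x6, x11} — x6 is true.
  18. {¬x10, ¬x6} — ¬x10 is true.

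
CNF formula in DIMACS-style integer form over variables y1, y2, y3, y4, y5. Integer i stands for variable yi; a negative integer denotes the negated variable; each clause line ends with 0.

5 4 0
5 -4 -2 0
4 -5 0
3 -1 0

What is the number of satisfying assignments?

Split on y4, then y5.
  y4=T, y5=T: y2 free; 3 ways for (y1,y3) × 2^1 = 6.
  y4=T, y5=F: remaining (y1,y2,y3) ∈ {(F,F,F); (F,F,T); (T,F,T)} — 3.
  y4=F, y5=T: a clause becomes empty — 0.
  y4=F, y5=F: a clause becomes empty — 0.
Total: 6 + 3 + 0 + 0 = 9.

9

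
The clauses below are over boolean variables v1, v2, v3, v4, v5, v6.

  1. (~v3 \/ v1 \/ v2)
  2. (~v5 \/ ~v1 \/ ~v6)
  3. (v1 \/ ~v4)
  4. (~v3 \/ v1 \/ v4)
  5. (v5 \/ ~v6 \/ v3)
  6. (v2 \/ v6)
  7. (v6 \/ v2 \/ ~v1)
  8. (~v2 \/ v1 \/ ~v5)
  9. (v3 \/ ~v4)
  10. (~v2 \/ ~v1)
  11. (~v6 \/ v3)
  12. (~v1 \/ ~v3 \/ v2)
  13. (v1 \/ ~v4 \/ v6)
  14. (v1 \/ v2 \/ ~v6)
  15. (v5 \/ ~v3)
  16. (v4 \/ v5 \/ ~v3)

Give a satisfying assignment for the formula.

v1 = F, v2 = T, v3 = F, v4 = F, v5 = F, v6 = F

Set v1 = False and propagate.
  then v4 is forced to False.
  then v3 is forced to False.
  then v6 is forced to False.
  then v2 is forced to True.
  then v5 is forced to False.
Every clause has at least one true literal under this assignment.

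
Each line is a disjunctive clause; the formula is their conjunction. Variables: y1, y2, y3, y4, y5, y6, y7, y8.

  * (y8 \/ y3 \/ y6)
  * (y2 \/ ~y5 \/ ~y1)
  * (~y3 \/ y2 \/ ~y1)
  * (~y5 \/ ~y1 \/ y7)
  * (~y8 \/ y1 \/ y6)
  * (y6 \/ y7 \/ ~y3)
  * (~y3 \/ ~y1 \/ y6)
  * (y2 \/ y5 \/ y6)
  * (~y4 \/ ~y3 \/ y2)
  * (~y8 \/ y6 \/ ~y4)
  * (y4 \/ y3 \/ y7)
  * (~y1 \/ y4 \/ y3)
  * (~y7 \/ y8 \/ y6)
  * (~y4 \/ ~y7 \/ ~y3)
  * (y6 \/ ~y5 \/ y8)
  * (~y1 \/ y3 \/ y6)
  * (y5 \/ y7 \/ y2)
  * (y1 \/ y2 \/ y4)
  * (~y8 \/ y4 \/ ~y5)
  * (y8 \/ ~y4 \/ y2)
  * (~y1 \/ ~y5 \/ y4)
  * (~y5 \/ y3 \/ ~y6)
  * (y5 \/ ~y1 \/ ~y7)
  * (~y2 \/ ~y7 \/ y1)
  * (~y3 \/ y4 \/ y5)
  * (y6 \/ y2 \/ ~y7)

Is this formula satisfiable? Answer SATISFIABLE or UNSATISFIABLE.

SATISFIABLE

Branch on y1: take y1 = False.
Set y2 = True and propagate.
  then y7 is forced to False.
The remaining clauses are satisfied by y3 = True, y4 = False, y5 = True, y6 = True, y8 = False.
Every clause has at least one true literal under this assignment.
So y1=F, y2=T, y3=T, y4=F, y5=T, y6=T, y7=F, y8=F is a satisfying assignment.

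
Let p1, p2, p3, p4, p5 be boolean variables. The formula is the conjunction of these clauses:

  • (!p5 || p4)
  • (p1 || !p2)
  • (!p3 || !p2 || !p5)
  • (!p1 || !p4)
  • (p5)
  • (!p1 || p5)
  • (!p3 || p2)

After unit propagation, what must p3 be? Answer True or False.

False

(p5) stands alone — p5 = True.
In (p4 || !p5), !p5 is now false; p4 must hold, so p4 = True.
(!p4 || !p1) with p4 = True leaves only !p1, so p1 = False.
(p1 || !p2) with p1 = False leaves only !p2, so p2 = False.
(p2 || !p3): since p2 = False, the clause reduces to (!p3). p3 = False.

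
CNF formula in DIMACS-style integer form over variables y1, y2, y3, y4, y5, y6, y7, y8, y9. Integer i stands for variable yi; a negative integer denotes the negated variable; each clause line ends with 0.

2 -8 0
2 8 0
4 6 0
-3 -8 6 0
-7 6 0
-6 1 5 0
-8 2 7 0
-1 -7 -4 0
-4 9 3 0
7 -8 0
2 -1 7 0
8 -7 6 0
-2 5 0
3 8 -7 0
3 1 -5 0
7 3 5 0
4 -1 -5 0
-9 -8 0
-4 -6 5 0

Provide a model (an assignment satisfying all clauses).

y1 = False, y2 = True, y3 = True, y4 = False, y5 = True, y6 = True, y7 = True, y8 = False, y9 = True

Check each clause:
  1. (y2 \/ ~y8) — ~y8 is true.
  2. (y8 \/ y2) — y2 is true.
  3. (y4 \/ y6) — y6 is true.
  4. (~y3 \/ y6 \/ ~y8) — ~y8 is true.
  5. (~y7 \/ y6) — y6 is true.
  6. (y1 \/ ~y6 \/ y5) — y5 is true.
  7. (y2 \/ y7 \/ ~y8) — ~y8 is true.
  8. (~y7 \/ ~y1 \/ ~y4) — ~y4 is true.
  9. (y9 \/ y3 \/ ~y4) — y9 is true.
  10. (y7 \/ ~y8) — ~y8 is true.
  11. (y2 \/ ~y1 \/ y7) — y2 is true.
  12. (y6 \/ y8 \/ ~y7) — y6 is true.
  13. (y5 \/ ~y2) — y5 is true.
  14. (~y7 \/ y3 \/ y8) — y3 is true.
  15. (y1 \/ ~y5 \/ y3) — y3 is true.
  16. (y3 \/ y5 \/ y7) — y3 is true.
  17. (~y1 \/ y4 \/ ~y5) — ~y1 is true.
  18. (~y8 \/ ~y9) — ~y8 is true.
  19. (y5 \/ ~y4 \/ ~y6) — ~y4 is true.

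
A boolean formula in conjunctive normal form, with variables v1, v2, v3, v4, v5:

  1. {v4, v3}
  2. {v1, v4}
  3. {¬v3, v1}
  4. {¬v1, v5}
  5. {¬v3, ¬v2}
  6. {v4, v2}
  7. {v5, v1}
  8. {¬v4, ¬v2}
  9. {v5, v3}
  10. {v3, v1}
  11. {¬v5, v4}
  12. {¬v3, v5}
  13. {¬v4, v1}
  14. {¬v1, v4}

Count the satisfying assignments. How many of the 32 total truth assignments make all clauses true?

Satisfying assignments:
  v1=1 v2=0 v3=0 v4=1 v5=1
  v1=1 v2=0 v3=1 v4=1 v5=1
Count: 2.

2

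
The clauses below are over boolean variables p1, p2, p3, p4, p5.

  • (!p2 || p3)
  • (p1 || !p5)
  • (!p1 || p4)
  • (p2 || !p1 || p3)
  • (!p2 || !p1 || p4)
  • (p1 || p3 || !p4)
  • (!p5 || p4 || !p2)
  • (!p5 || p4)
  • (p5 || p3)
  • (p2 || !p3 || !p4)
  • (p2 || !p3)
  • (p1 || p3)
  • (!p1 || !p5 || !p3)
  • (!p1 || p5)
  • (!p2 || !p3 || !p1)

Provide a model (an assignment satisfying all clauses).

p1=F, p2=T, p3=T, p4=F, p5=F

Check each clause:
  1. (p3 || !p2) — p3 is true.
  2. (!p5 || p1) — !p5 is true.
  3. (p4 || !p1) — !p1 is true.
  4. (!p1 || p3 || p2) — p2 is true.
  5. (!p1 || p4 || !p2) — !p1 is true.
  6. (!p4 || p3 || p1) — p3 is true.
  7. (p4 || !p5 || !p2) — !p5 is true.
  8. (p4 || !p5) — !p5 is true.
  9. (p3 || p5) — p3 is true.
  10. (p2 || !p4 || !p3) — p2 is true.
  11. (!p3 || p2) — p2 is true.
  12. (p3 || p1) — p3 is true.
  13. (!p3 || !p1 || !p5) — !p5 is true.
  14. (p5 || !p1) — !p1 is true.
  15. (!p1 || !p3 || !p2) — !p1 is true.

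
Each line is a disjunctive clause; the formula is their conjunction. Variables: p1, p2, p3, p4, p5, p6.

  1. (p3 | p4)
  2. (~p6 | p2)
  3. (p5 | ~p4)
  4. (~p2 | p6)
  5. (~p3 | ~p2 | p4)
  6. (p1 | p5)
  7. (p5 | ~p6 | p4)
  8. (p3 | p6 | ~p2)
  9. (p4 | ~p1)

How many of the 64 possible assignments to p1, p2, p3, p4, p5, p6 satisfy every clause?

Case analysis on p4 and p2:
  p4=T, p2=T: remaining (p1,p3,p5,p6) ∈ {(F,F,T,T); (F,T,T,T); (T,F,T,T); (T,T,T,T)} — 4.
  p4=T, p2=F: remaining (p1,p3,p5,p6) ∈ {(F,F,T,F); (F,T,T,F); (T,F,T,F); (T,T,T,F)} — 4.
  p4=F, p2=T: a clause becomes empty — 0.
  p4=F, p2=F: remaining (p1,p3,p5,p6) ∈ {(F,T,T,F)} — 1.
Total: 4 + 4 + 0 + 1 = 9.

9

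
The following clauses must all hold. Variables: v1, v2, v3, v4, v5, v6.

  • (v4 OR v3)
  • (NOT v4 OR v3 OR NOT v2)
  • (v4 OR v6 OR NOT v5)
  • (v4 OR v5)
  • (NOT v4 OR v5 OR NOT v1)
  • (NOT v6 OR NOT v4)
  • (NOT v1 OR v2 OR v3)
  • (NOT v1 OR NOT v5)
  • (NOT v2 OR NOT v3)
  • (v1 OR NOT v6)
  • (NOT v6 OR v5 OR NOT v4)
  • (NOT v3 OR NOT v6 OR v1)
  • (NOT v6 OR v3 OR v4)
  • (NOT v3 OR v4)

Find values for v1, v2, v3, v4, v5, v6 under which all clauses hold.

v1=F, v2=F, v3=F, v4=T, v5=T, v6=F

Branch on v1: take v1 = False.
  then v6 is forced to False.
Set v2 = False and propagate.
Set v3 = False and propagate.
  then v4 is forced to True.
v5 is now unconstrained; take v5 = True.
Every clause has at least one true literal under this assignment.
Check each clause:
  1. (v3 OR v4) — v4 is true.
  2. (v3 OR NOT v4 OR NOT v2) — NOT v2 is true.
  3. (NOT v5 OR v4 OR v6) — v4 is true.
  4. (v4 OR v5) — v4 is true.
  5. (NOT v1 OR v5 OR NOT v4) — v5 is true.
  6. (NOT v6 OR NOT v4) — NOT v6 is true.
  7. (v3 OR NOT v1 OR v2) — NOT v1 is true.
  8. (NOT v5 OR NOT v1) — NOT v1 is true.
  9. (NOT v3 OR NOT v2) — NOT v3 is true.
  10. (v1 OR NOT v6) — NOT v6 is true.
  11. (NOT v6 OR v5 OR NOT v4) — NOT v6 is true.
  12. (NOT v3 OR NOT v6 OR v1) — NOT v6 is true.
  13. (v3 OR v4 OR NOT v6) — NOT v6 is true.
  14. (NOT v3 OR v4) — v4 is true.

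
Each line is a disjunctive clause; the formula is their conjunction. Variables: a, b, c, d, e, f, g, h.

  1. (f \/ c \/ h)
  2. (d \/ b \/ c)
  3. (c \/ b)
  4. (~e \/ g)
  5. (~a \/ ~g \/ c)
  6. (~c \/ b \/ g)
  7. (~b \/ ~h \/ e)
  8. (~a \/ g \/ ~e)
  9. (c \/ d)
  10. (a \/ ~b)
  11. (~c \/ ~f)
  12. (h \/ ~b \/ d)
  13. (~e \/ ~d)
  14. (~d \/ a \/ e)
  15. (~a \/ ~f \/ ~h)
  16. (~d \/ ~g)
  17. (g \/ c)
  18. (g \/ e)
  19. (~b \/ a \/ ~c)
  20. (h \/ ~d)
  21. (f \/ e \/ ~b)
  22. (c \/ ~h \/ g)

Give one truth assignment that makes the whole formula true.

a=F  b=F  c=T  d=F  e=T  f=F  g=T  h=T

Check each clause:
  1. (h \/ c \/ f) — h is true.
  2. (c \/ d \/ b) — c is true.
  3. (c \/ b) — c is true.
  4. (~e \/ g) — g is true.
  5. (c \/ ~g \/ ~a) — c is true.
  6. (b \/ ~c \/ g) — g is true.
  7. (~h \/ e \/ ~b) — e is true.
  8. (g \/ ~a \/ ~e) — ~a is true.
  9. (d \/ c) — c is true.
  10. (~b \/ a) — ~b is true.
  11. (~f \/ ~c) — ~f is true.
  12. (~b \/ d \/ h) — h is true.
  13. (~d \/ ~e) — ~d is true.
  14. (a \/ e \/ ~d) — ~d is true.
  15. (~f \/ ~h \/ ~a) — ~f is true.
  16. (~d \/ ~g) — ~d is true.
  17. (c \/ g) — c is true.
  18. (g \/ e) — e is true.
  19. (~b \/ ~c \/ a) — ~b is true.
  20. (~d \/ h) — h is true.
  21. (f \/ ~b \/ e) — e is true.
  22. (~h \/ c \/ g) — c is true.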